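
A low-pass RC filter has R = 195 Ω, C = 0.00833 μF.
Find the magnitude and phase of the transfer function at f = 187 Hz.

Step 1 — Angular frequency: ω = 2π·187 = 1175 rad/s.
Step 2 — Transfer function: H(jω) = 1/(1 + jωRC).
Step 3 — Denominator: 1 + jωRC = 1 + j·1175·195·8.33e-09 = 1 + j0.001909.
Step 4 — H = 1 - j0.001909.
Step 5 — Magnitude: |H| = 1 (-0.0 dB); phase: φ = -0.1°.

|H| = 1 (-0.0 dB), φ = -0.1°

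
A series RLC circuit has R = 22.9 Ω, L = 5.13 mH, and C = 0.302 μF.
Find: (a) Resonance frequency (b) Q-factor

Step 1 — Resonance condition Im(Z)=0 gives ω₀ = 1/√(LC).
Step 2 — ω₀ = 1/√(0.00513·3.02e-07) = 2.541e+04 rad/s.
Step 3 — f₀ = ω₀/(2π) = 4044 Hz.
Step 4 — Series Q: Q = ω₀L/R = 2.541e+04·0.00513/22.9 = 5.691.

(a) f₀ = 4044 Hz  (b) Q = 5.691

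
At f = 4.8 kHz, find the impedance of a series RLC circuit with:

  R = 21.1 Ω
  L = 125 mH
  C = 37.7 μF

Step 1 — Angular frequency: ω = 2π·f = 2π·4800 = 3.016e+04 rad/s.
Step 2 — Component impedances:
  R: Z = R = 21.1 Ω
  L: Z = jωL = j·3.016e+04·0.125 = 0 + j3770 Ω
  C: Z = 1/(jωC) = -j/(ω·C) = 0 - j0.8795 Ω
Step 3 — Series combination: Z_total = R + L + C = 21.1 + j3769 Ω = 3769∠89.7° Ω.

Z = 21.1 + j3769 Ω = 3769∠89.7° Ω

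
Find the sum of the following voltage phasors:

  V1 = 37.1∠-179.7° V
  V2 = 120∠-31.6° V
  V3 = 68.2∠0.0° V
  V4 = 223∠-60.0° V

Step 1 — Convert each phasor to rectangular form:
  V1 = 37.1·(cos(-179.7°) + j·sin(-179.7°)) = -37.1 - j0.1943 V
  V2 = 120·(cos(-31.6°) + j·sin(-31.6°)) = 102.2 - j62.88 V
  V3 = 68.2·(cos(0.0°) + j·sin(0.0°)) = 68.2 V
  V4 = 223·(cos(-60.0°) + j·sin(-60.0°)) = 111.5 - j193.1 V
Step 2 — Sum components: V_total = 244.8 - j256.2 V.
Step 3 — Convert to polar: |V_total| = 354.4 V, ∠V_total = -46.3°.

V_total = 354.4∠-46.3° V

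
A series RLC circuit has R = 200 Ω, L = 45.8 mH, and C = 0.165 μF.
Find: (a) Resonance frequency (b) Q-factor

Step 1 — Resonance condition Im(Z)=0 gives ω₀ = 1/√(LC).
Step 2 — ω₀ = 1/√(0.0458·1.65e-07) = 1.15e+04 rad/s.
Step 3 — f₀ = ω₀/(2π) = 1831 Hz.
Step 4 — Series Q: Q = ω₀L/R = 1.15e+04·0.0458/200 = 2.634.

(a) f₀ = 1831 Hz  (b) Q = 2.634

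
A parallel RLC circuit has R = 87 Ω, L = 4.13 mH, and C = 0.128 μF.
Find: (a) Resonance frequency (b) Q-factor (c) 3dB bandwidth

Step 1 — Resonance: ω₀ = 1/√(LC) = 1/√(0.00413·1.28e-07) = 4.349e+04 rad/s.
Step 2 — f₀ = ω₀/(2π) = 6922 Hz.
Step 3 — Parallel Q: Q = R/(ω₀L) = 87/(4.349e+04·0.00413) = 0.4843.
Step 4 — Bandwidth: Δω = ω₀/Q = 8.98e+04 rad/s; BW = Δω/(2π) = 1.429e+04 Hz.

(a) f₀ = 6922 Hz  (b) Q = 0.4843  (c) BW = 1.429e+04 Hz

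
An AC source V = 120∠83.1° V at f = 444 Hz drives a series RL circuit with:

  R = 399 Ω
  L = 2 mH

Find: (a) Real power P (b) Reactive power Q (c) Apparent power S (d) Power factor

Step 1 — Angular frequency: ω = 2π·f = 2π·444 = 2790 rad/s.
Step 2 — Component impedances:
  R: Z = R = 399 Ω
  L: Z = jωL = j·2790·0.002 = 0 + j5.579 Ω
Step 3 — Series combination: Z_total = R + L = 399 + j5.579 Ω = 399∠0.8° Ω.
Step 4 — Source phasor: V = 120∠83.1° V = 14.42 + j119.1 V.
Step 5 — Current: I = V / Z = 0.0403 + j0.298 A = 0.3007∠82.3° A.
Step 6 — Complex power: S = V·I* = 36.08 + j0.5046 VA.
Step 7 — Real power: P = Re(S) = 36.08 W.
Step 8 — Reactive power: Q = Im(S) = 0.5046 VAR.
Step 9 — Apparent power: |S| = 36.09 VA.
Step 10 — Power factor: PF = P/|S| = 0.9999 (lagging).

(a) P = 36.08 W  (b) Q = 0.5046 VAR  (c) S = 36.09 VA  (d) PF = 0.9999 (lagging)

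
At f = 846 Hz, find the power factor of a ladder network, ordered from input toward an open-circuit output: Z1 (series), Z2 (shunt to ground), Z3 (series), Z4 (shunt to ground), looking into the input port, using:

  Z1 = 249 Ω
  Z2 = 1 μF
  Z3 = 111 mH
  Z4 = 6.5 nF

Step 1 — Angular frequency: ω = 2π·f = 2π·846 = 5316 rad/s.
Step 2 — Component impedances:
  Z1: Z = R = 249 Ω
  Z2: Z = 1/(jωC) = -j/(ω·C) = 0 - j188.1 Ω
  Z3: Z = jωL = j·5316·0.111 = 0 + j590 Ω
  Z4: Z = 1/(jωC) = -j/(ω·C) = 0 - j2.894e+04 Ω
Step 3 — Ladder network (open output): work backward from the far end, alternating series and parallel combinations. Z_in = 249 - j186.9 Ω = 311.3∠-36.9° Ω.
Step 4 — Power factor: PF = cos(φ) = Re(Z)/|Z| = 249/311.33 = 0.7998.
Step 5 — Type: Im(Z) = -186.9 ⇒ leading (phase φ = -36.9°).

PF = 0.7998 (leading, φ = -36.9°)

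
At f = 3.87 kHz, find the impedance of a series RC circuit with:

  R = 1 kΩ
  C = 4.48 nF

Step 1 — Angular frequency: ω = 2π·f = 2π·3870 = 2.432e+04 rad/s.
Step 2 — Component impedances:
  R: Z = R = 1000 Ω
  C: Z = 1/(jωC) = -j/(ω·C) = 0 - j9180 Ω
Step 3 — Series combination: Z_total = R + C = 1000 - j9180 Ω = 9234∠-83.8° Ω.

Z = 1000 - j9180 Ω = 9234∠-83.8° Ω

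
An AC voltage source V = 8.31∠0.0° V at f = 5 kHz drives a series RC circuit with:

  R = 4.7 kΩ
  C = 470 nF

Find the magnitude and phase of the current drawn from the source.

Step 1 — Angular frequency: ω = 2π·f = 2π·5000 = 3.142e+04 rad/s.
Step 2 — Component impedances:
  R: Z = R = 4700 Ω
  C: Z = 1/(jωC) = -j/(ω·C) = 0 - j67.73 Ω
Step 3 — Series combination: Z_total = R + C = 4700 - j67.73 Ω = 4700∠-0.8° Ω.
Step 4 — Source phasor: V = 8.31∠0.0° V = 8.31 V.
Step 5 — Ohm's law: I = V / Z_total = (8.31) / (4700 - j67.73) = 0.001768 + j2.547e-05 A.
Step 6 — Convert to polar: |I| = 0.001768 A, ∠I = 0.8°.

I = 0.001768∠0.8° A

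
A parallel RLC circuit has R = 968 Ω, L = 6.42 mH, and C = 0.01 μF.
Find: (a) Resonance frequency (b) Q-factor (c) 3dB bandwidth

Step 1 — Resonance: ω₀ = 1/√(LC) = 1/√(0.00642·1e-08) = 1.248e+05 rad/s.
Step 2 — f₀ = ω₀/(2π) = 1.986e+04 Hz.
Step 3 — Parallel Q: Q = R/(ω₀L) = 968/(1.248e+05·0.00642) = 1.208.
Step 4 — Bandwidth: Δω = ω₀/Q = 1.033e+05 rad/s; BW = Δω/(2π) = 1.644e+04 Hz.

(a) f₀ = 1.986e+04 Hz  (b) Q = 1.208  (c) BW = 1.644e+04 Hz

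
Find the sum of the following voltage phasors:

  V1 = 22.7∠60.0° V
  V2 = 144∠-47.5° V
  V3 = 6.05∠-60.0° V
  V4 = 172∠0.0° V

Step 1 — Convert each phasor to rectangular form:
  V1 = 22.7·(cos(60.0°) + j·sin(60.0°)) = 11.35 + j19.66 V
  V2 = 144·(cos(-47.5°) + j·sin(-47.5°)) = 97.28 - j106.2 V
  V3 = 6.05·(cos(-60.0°) + j·sin(-60.0°)) = 3.025 - j5.239 V
  V4 = 172·(cos(0.0°) + j·sin(0.0°)) = 172 V
Step 2 — Sum components: V_total = 283.7 - j91.75 V.
Step 3 — Convert to polar: |V_total| = 298.1 V, ∠V_total = -17.9°.

V_total = 298.1∠-17.9° V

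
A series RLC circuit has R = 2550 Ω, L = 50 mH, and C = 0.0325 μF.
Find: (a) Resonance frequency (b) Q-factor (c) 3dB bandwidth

Step 1 — Resonance condition Im(Z)=0 gives ω₀ = 1/√(LC).
Step 2 — ω₀ = 1/√(0.05·3.25e-08) = 2.481e+04 rad/s.
Step 3 — f₀ = ω₀/(2π) = 3948 Hz.
Step 4 — Series Q: Q = ω₀L/R = 2.481e+04·0.05/2550 = 0.4864.
Step 5 — 3dB bandwidth: Δω = ω₀/Q = 5.1e+04 rad/s; BW = Δω/(2π) = 8117 Hz.

(a) f₀ = 3948 Hz  (b) Q = 0.4864  (c) BW = 8117 Hz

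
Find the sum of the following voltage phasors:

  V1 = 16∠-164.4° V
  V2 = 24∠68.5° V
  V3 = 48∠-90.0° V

Step 1 — Convert each phasor to rectangular form:
  V1 = 16·(cos(-164.4°) + j·sin(-164.4°)) = -15.41 - j4.303 V
  V2 = 24·(cos(68.5°) + j·sin(68.5°)) = 8.796 + j22.33 V
  V3 = 48·(cos(-90.0°) + j·sin(-90.0°)) = 0 - j48 V
Step 2 — Sum components: V_total = -6.615 - j29.97 V.
Step 3 — Convert to polar: |V_total| = 30.69 V, ∠V_total = -102.4°.

V_total = 30.69∠-102.4° V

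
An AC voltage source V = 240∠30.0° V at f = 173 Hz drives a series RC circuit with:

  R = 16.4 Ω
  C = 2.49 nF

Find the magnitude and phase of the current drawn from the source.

Step 1 — Angular frequency: ω = 2π·f = 2π·173 = 1087 rad/s.
Step 2 — Component impedances:
  R: Z = R = 16.4 Ω
  C: Z = 1/(jωC) = -j/(ω·C) = 0 - j3.695e+05 Ω
Step 3 — Series combination: Z_total = R + C = 16.4 - j3.695e+05 Ω = 3.695e+05∠-90.0° Ω.
Step 4 — Source phasor: V = 240∠30.0° V = 207.8 + j120 V.
Step 5 — Ohm's law: I = V / Z_total = (207.8 + j120) / (16.4 - j3.695e+05) = -0.0003248 + j0.0005626 A.
Step 6 — Convert to polar: |I| = 0.0006496 A, ∠I = 120.0°.

I = 0.0006496∠120.0° A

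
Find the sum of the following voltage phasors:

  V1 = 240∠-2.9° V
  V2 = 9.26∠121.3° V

Step 1 — Convert each phasor to rectangular form:
  V1 = 240·(cos(-2.9°) + j·sin(-2.9°)) = 239.7 - j12.14 V
  V2 = 9.26·(cos(121.3°) + j·sin(121.3°)) = -4.811 + j7.912 V
Step 2 — Sum components: V_total = 234.9 - j4.23 V.
Step 3 — Convert to polar: |V_total| = 234.9 V, ∠V_total = -1.0°.

V_total = 234.9∠-1.0° V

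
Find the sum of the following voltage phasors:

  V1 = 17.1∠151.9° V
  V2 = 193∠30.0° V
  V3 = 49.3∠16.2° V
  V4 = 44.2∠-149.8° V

Step 1 — Convert each phasor to rectangular form:
  V1 = 17.1·(cos(151.9°) + j·sin(151.9°)) = -15.08 + j8.054 V
  V2 = 193·(cos(30.0°) + j·sin(30.0°)) = 167.1 + j96.5 V
  V3 = 49.3·(cos(16.2°) + j·sin(16.2°)) = 47.34 + j13.75 V
  V4 = 44.2·(cos(-149.8°) + j·sin(-149.8°)) = -38.2 - j22.23 V
Step 2 — Sum components: V_total = 161.2 + j96.08 V.
Step 3 — Convert to polar: |V_total| = 187.7 V, ∠V_total = 30.8°.

V_total = 187.7∠30.8° V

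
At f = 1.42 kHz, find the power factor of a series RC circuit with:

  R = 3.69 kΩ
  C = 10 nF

Step 1 — Angular frequency: ω = 2π·f = 2π·1420 = 8922 rad/s.
Step 2 — Component impedances:
  R: Z = R = 3690 Ω
  C: Z = 1/(jωC) = -j/(ω·C) = 0 - j1.121e+04 Ω
Step 3 — Series combination: Z_total = R + C = 3690 - j1.121e+04 Ω = 1.18e+04∠-71.8° Ω.
Step 4 — Power factor: PF = cos(φ) = Re(Z)/|Z| = 3690/1.18e+04 = 0.3127.
Step 5 — Type: Im(Z) = -1.121e+04 ⇒ leading (phase φ = -71.8°).

PF = 0.3127 (leading, φ = -71.8°)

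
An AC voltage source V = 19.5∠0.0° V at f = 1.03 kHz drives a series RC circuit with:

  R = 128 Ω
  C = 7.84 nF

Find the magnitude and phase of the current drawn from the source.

Step 1 — Angular frequency: ω = 2π·f = 2π·1030 = 6472 rad/s.
Step 2 — Component impedances:
  R: Z = R = 128 Ω
  C: Z = 1/(jωC) = -j/(ω·C) = 0 - j1.971e+04 Ω
Step 3 — Series combination: Z_total = R + C = 128 - j1.971e+04 Ω = 1.971e+04∠-89.6° Ω.
Step 4 — Source phasor: V = 19.5∠0.0° V = 19.5 V.
Step 5 — Ohm's law: I = V / Z_total = (19.5) / (128 - j1.971e+04) = 6.425e-06 + j0.0009893 A.
Step 6 — Convert to polar: |I| = 0.0009894 A, ∠I = 89.6°.

I = 0.0009894∠89.6° A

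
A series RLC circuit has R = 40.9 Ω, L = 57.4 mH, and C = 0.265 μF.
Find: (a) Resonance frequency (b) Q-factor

Step 1 — Resonance condition Im(Z)=0 gives ω₀ = 1/√(LC).
Step 2 — ω₀ = 1/√(0.0574·2.65e-07) = 8108 rad/s.
Step 3 — f₀ = ω₀/(2π) = 1290 Hz.
Step 4 — Series Q: Q = ω₀L/R = 8108·0.0574/40.9 = 11.38.

(a) f₀ = 1290 Hz  (b) Q = 11.38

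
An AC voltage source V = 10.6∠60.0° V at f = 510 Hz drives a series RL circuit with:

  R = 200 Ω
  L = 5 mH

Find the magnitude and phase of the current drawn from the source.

Step 1 — Angular frequency: ω = 2π·f = 2π·510 = 3204 rad/s.
Step 2 — Component impedances:
  R: Z = R = 200 Ω
  L: Z = jωL = j·3204·0.005 = 0 + j16.02 Ω
Step 3 — Series combination: Z_total = R + L = 200 + j16.02 Ω = 200.6∠4.6° Ω.
Step 4 — Source phasor: V = 10.6∠60.0° V = 5.3 + j9.18 V.
Step 5 — Ohm's law: I = V / Z_total = (5.3 + j9.18) / (200 + j16.02) = 0.02998 + j0.0435 A.
Step 6 — Convert to polar: |I| = 0.05283 A, ∠I = 55.4°.

I = 0.05283∠55.4° A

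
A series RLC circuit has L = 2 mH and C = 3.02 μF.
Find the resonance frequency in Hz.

Step 1 — Resonance condition Im(Z)=0 gives ω₀ = 1/√(LC).
Step 2 — ω₀ = 1/√(0.002·3.02e-06) = 1.287e+04 rad/s.
Step 3 — f₀ = ω₀/(2π) = 2048 Hz.

f₀ = 2048 Hz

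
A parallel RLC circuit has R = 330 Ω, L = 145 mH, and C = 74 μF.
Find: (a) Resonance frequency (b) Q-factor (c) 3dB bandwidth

Step 1 — Resonance: ω₀ = 1/√(LC) = 1/√(0.145·7.4e-05) = 305.3 rad/s.
Step 2 — f₀ = ω₀/(2π) = 48.59 Hz.
Step 3 — Parallel Q: Q = R/(ω₀L) = 330/(305.3·0.145) = 7.455.
Step 4 — Bandwidth: Δω = ω₀/Q = 40.95 rad/s; BW = Δω/(2π) = 6.517 Hz.

(a) f₀ = 48.59 Hz  (b) Q = 7.455  (c) BW = 6.517 Hz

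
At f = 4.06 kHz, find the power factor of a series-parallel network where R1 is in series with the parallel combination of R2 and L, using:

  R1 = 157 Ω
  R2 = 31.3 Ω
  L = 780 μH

Step 1 — Angular frequency: ω = 2π·f = 2π·4060 = 2.551e+04 rad/s.
Step 2 — Component impedances:
  R1: Z = R = 157 Ω
  R2: Z = R = 31.3 Ω
  L: Z = jωL = j·2.551e+04·0.00078 = 0 + j19.9 Ω
Step 3 — Parallel branch: R2 || L = 1/(1/R2 + 1/L) = 9.008 + j14.17 Ω.
Step 4 — Series with R1: Z_total = R1 + (R2 || L) = 166 + j14.17 Ω = 166.6∠4.9° Ω.
Step 5 — Power factor: PF = cos(φ) = Re(Z)/|Z| = 166/166.6 = 0.9964.
Step 6 — Type: Im(Z) = 14.17 ⇒ lagging (phase φ = 4.9°).

PF = 0.9964 (lagging, φ = 4.9°)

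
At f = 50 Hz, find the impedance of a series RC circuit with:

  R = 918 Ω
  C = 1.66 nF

Step 1 — Angular frequency: ω = 2π·f = 2π·50 = 314.2 rad/s.
Step 2 — Component impedances:
  R: Z = R = 918 Ω
  C: Z = 1/(jωC) = -j/(ω·C) = 0 - j1.918e+06 Ω
Step 3 — Series combination: Z_total = R + C = 918 - j1.918e+06 Ω = 1.918e+06∠-90.0° Ω.

Z = 918 - j1.918e+06 Ω = 1.918e+06∠-90.0° Ω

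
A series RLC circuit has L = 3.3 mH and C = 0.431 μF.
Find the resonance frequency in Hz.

Step 1 — Resonance condition Im(Z)=0 gives ω₀ = 1/√(LC).
Step 2 — ω₀ = 1/√(0.0033·4.31e-07) = 2.652e+04 rad/s.
Step 3 — f₀ = ω₀/(2π) = 4220 Hz.

f₀ = 4220 Hz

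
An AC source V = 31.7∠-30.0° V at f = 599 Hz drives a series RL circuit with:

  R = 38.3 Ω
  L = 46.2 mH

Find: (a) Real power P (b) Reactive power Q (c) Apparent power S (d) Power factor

Step 1 — Angular frequency: ω = 2π·f = 2π·599 = 3764 rad/s.
Step 2 — Component impedances:
  R: Z = R = 38.3 Ω
  L: Z = jωL = j·3764·0.0462 = 0 + j173.9 Ω
Step 3 — Series combination: Z_total = R + L = 38.3 + j173.9 Ω = 178∠77.6° Ω.
Step 4 — Source phasor: V = 31.7∠-30.0° V = 27.45 - j15.85 V.
Step 5 — Current: I = V / Z = -0.05377 - j0.1697 A = 0.178∠-107.6° A.
Step 6 — Complex power: S = V·I* = 1.214 + j5.512 VA.
Step 7 — Real power: P = Re(S) = 1.214 W.
Step 8 — Reactive power: Q = Im(S) = 5.512 VAR.
Step 9 — Apparent power: |S| = 5.644 VA.
Step 10 — Power factor: PF = P/|S| = 0.2151 (lagging).

(a) P = 1.214 W  (b) Q = 5.512 VAR  (c) S = 5.644 VA  (d) PF = 0.2151 (lagging)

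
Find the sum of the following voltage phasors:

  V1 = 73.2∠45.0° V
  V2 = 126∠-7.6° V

Step 1 — Convert each phasor to rectangular form:
  V1 = 73.2·(cos(45.0°) + j·sin(45.0°)) = 51.76 + j51.76 V
  V2 = 126·(cos(-7.6°) + j·sin(-7.6°)) = 124.9 - j16.66 V
Step 2 — Sum components: V_total = 176.7 + j35.1 V.
Step 3 — Convert to polar: |V_total| = 180.1 V, ∠V_total = 11.2°.

V_total = 180.1∠11.2° V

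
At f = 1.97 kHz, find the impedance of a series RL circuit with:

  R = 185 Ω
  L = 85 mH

Step 1 — Angular frequency: ω = 2π·f = 2π·1970 = 1.238e+04 rad/s.
Step 2 — Component impedances:
  R: Z = R = 185 Ω
  L: Z = jωL = j·1.238e+04·0.085 = 0 + j1052 Ω
Step 3 — Series combination: Z_total = R + L = 185 + j1052 Ω = 1068∠80.0° Ω.

Z = 185 + j1052 Ω = 1068∠80.0° Ω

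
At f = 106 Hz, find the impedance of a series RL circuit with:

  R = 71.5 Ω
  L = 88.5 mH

Step 1 — Angular frequency: ω = 2π·f = 2π·106 = 666 rad/s.
Step 2 — Component impedances:
  R: Z = R = 71.5 Ω
  L: Z = jωL = j·666·0.0885 = 0 + j58.94 Ω
Step 3 — Series combination: Z_total = R + L = 71.5 + j58.94 Ω = 92.66∠39.5° Ω.

Z = 71.5 + j58.94 Ω = 92.66∠39.5° Ω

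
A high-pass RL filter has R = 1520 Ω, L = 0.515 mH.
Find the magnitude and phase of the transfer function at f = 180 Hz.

Step 1 — Angular frequency: ω = 2π·180 = 1131 rad/s.
Step 2 — Transfer function: H(jω) = jωL/(R + jωL).
Step 3 — Numerator jωL = j·0.5825; denominator R + jωL = 1520 + j0.5825.
Step 4 — H = 1.468e-07 + j0.0003832.
Step 5 — Magnitude: |H| = 0.0003832 (-68.3 dB); phase: φ = 90.0°.

|H| = 0.0003832 (-68.3 dB), φ = 90.0°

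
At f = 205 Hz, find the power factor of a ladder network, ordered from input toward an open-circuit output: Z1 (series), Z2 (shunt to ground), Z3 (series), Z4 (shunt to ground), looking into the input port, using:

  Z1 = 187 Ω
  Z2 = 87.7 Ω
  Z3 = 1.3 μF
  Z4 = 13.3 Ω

Step 1 — Angular frequency: ω = 2π·f = 2π·205 = 1288 rad/s.
Step 2 — Component impedances:
  Z1: Z = R = 187 Ω
  Z2: Z = R = 87.7 Ω
  Z3: Z = 1/(jωC) = -j/(ω·C) = 0 - j597.2 Ω
  Z4: Z = R = 13.3 Ω
Step 3 — Ladder network (open output): work backward from the far end, alternating series and parallel combinations. Z_in = 272.6 - j12.52 Ω = 272.9∠-2.6° Ω.
Step 4 — Power factor: PF = cos(φ) = Re(Z)/|Z| = 272.6/272.9 = 0.9989.
Step 5 — Type: Im(Z) = -12.52 ⇒ leading (phase φ = -2.6°).

PF = 0.9989 (leading, φ = -2.6°)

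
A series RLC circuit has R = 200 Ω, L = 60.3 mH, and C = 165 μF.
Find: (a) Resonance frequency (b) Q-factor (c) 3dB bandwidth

Step 1 — Resonance condition Im(Z)=0 gives ω₀ = 1/√(LC).
Step 2 — ω₀ = 1/√(0.0603·0.000165) = 317 rad/s.
Step 3 — f₀ = ω₀/(2π) = 50.46 Hz.
Step 4 — Series Q: Q = ω₀L/R = 317·0.0603/200 = 0.09558.
Step 5 — 3dB bandwidth: Δω = ω₀/Q = 3317 rad/s; BW = Δω/(2π) = 527.9 Hz.

(a) f₀ = 50.46 Hz  (b) Q = 0.09558  (c) BW = 527.9 Hz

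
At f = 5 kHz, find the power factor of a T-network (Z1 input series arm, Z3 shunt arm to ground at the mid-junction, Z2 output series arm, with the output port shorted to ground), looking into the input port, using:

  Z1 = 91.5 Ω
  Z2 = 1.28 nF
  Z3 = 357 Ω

Step 1 — Angular frequency: ω = 2π·f = 2π·5000 = 3.142e+04 rad/s.
Step 2 — Component impedances:
  Z1: Z = R = 91.5 Ω
  Z2: Z = 1/(jωC) = -j/(ω·C) = 0 - j2.487e+04 Ω
  Z3: Z = R = 357 Ω
Step 3 — With the output port shorted to ground, the output series arm Z2 runs from the junction to ground; the shunt arm Z3 also runs from the junction to ground. They appear in parallel: Z3 || Z2 = 356.9 - j5.124 Ω.
Step 4 — Series with input arm Z1: Z_in = Z1 + (Z3 || Z2) = 448.4 - j5.124 Ω = 448.5∠-0.7° Ω.
Step 5 — Power factor: PF = cos(φ) = Re(Z)/|Z| = 448.43/448.46 = 0.9999.
Step 6 — Type: Im(Z) = -5.124 ⇒ leading (phase φ = -0.7°).

PF = 0.9999 (leading, φ = -0.7°)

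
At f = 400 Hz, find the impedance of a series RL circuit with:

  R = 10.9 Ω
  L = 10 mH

Step 1 — Angular frequency: ω = 2π·f = 2π·400 = 2513 rad/s.
Step 2 — Component impedances:
  R: Z = R = 10.9 Ω
  L: Z = jωL = j·2513·0.01 = 0 + j25.13 Ω
Step 3 — Series combination: Z_total = R + L = 10.9 + j25.13 Ω = 27.39∠66.6° Ω.

Z = 10.9 + j25.13 Ω = 27.39∠66.6° Ω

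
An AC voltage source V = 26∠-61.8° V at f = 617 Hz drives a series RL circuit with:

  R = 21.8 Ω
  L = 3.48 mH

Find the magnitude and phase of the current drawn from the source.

Step 1 — Angular frequency: ω = 2π·f = 2π·617 = 3877 rad/s.
Step 2 — Component impedances:
  R: Z = R = 21.8 Ω
  L: Z = jωL = j·3877·0.00348 = 0 + j13.49 Ω
Step 3 — Series combination: Z_total = R + L = 21.8 + j13.49 Ω = 25.64∠31.8° Ω.
Step 4 — Source phasor: V = 26∠-61.8° V = 12.29 - j22.91 V.
Step 5 — Ohm's law: I = V / Z_total = (12.29 - j22.91) / (21.8 + j13.49) = -0.06282 - j1.012 A.
Step 6 — Convert to polar: |I| = 1.014 A, ∠I = -93.6°.

I = 1.014∠-93.6° A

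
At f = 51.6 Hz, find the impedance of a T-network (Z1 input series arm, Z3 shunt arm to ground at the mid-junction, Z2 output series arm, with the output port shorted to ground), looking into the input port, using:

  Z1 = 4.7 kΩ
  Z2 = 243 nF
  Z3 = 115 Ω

Step 1 — Angular frequency: ω = 2π·f = 2π·51.6 = 324.2 rad/s.
Step 2 — Component impedances:
  Z1: Z = R = 4700 Ω
  Z2: Z = 1/(jωC) = -j/(ω·C) = 0 - j1.269e+04 Ω
  Z3: Z = R = 115 Ω
Step 3 — With the output port shorted to ground, the output series arm Z2 runs from the junction to ground; the shunt arm Z3 also runs from the junction to ground. They appear in parallel: Z3 || Z2 = 115 - j1.042 Ω.
Step 4 — Series with input arm Z1: Z_in = Z1 + (Z3 || Z2) = 4815 - j1.042 Ω = 4815∠-0.0° Ω.

Z = 4815 - j1.042 Ω = 4815∠-0.0° Ω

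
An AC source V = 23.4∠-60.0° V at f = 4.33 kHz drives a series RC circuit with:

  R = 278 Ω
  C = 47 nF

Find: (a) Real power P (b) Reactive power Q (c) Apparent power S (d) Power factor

Step 1 — Angular frequency: ω = 2π·f = 2π·4330 = 2.721e+04 rad/s.
Step 2 — Component impedances:
  R: Z = R = 278 Ω
  C: Z = 1/(jωC) = -j/(ω·C) = 0 - j782 Ω
Step 3 — Series combination: Z_total = R + C = 278 - j782 Ω = 830∠-70.4° Ω.
Step 4 — Source phasor: V = 23.4∠-60.0° V = 11.7 - j20.26 V.
Step 5 — Current: I = V / Z = 0.02773 + j0.005104 A = 0.02819∠10.4° A.
Step 6 — Complex power: S = V·I* = 0.221 - j0.6216 VA.
Step 7 — Real power: P = Re(S) = 0.221 W.
Step 8 — Reactive power: Q = Im(S) = -0.6216 VAR.
Step 9 — Apparent power: |S| = 0.6597 VA.
Step 10 — Power factor: PF = P/|S| = 0.3349 (leading).

(a) P = 0.221 W  (b) Q = -0.6216 VAR  (c) S = 0.6597 VA  (d) PF = 0.3349 (leading)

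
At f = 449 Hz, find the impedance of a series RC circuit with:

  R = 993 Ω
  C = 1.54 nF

Step 1 — Angular frequency: ω = 2π·f = 2π·449 = 2821 rad/s.
Step 2 — Component impedances:
  R: Z = R = 993 Ω
  C: Z = 1/(jωC) = -j/(ω·C) = 0 - j2.302e+05 Ω
Step 3 — Series combination: Z_total = R + C = 993 - j2.302e+05 Ω = 2.302e+05∠-89.8° Ω.

Z = 993 - j2.302e+05 Ω = 2.302e+05∠-89.8° Ω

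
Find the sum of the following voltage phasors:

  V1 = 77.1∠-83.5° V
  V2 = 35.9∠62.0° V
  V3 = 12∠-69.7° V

Step 1 — Convert each phasor to rectangular form:
  V1 = 77.1·(cos(-83.5°) + j·sin(-83.5°)) = 8.728 - j76.6 V
  V2 = 35.9·(cos(62.0°) + j·sin(62.0°)) = 16.85 + j31.7 V
  V3 = 12·(cos(-69.7°) + j·sin(-69.7°)) = 4.163 - j11.25 V
Step 2 — Sum components: V_total = 29.75 - j56.16 V.
Step 3 — Convert to polar: |V_total| = 63.55 V, ∠V_total = -62.1°.

V_total = 63.55∠-62.1° V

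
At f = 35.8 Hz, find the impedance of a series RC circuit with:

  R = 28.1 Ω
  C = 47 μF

Step 1 — Angular frequency: ω = 2π·f = 2π·35.8 = 224.9 rad/s.
Step 2 — Component impedances:
  R: Z = R = 28.1 Ω
  C: Z = 1/(jωC) = -j/(ω·C) = 0 - j94.59 Ω
Step 3 — Series combination: Z_total = R + C = 28.1 - j94.59 Ω = 98.67∠-73.5° Ω.

Z = 28.1 - j94.59 Ω = 98.67∠-73.5° Ω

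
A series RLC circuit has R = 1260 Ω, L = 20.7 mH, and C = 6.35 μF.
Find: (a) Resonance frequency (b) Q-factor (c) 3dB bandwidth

Step 1 — Resonance: ω₀ = 1/√(LC) = 1/√(0.0207·6.35e-06) = 2758 rad/s.
Step 2 — f₀ = ω₀/(2π) = 439 Hz.
Step 3 — Series Q: Q = ω₀L/R = 2758·0.0207/1260 = 0.04531.
Step 4 — Bandwidth: Δω = ω₀/Q = 6.087e+04 rad/s; BW = Δω/(2π) = 9688 Hz.

(a) f₀ = 439 Hz  (b) Q = 0.04531  (c) BW = 9688 Hz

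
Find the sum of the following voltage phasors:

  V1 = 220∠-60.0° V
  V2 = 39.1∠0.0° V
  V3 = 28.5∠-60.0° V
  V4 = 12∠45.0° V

Step 1 — Convert each phasor to rectangular form:
  V1 = 220·(cos(-60.0°) + j·sin(-60.0°)) = 110 - j190.5 V
  V2 = 39.1·(cos(0.0°) + j·sin(0.0°)) = 39.1 V
  V3 = 28.5·(cos(-60.0°) + j·sin(-60.0°)) = 14.25 - j24.68 V
  V4 = 12·(cos(45.0°) + j·sin(45.0°)) = 8.485 + j8.485 V
Step 2 — Sum components: V_total = 171.8 - j206.7 V.
Step 3 — Convert to polar: |V_total| = 268.8 V, ∠V_total = -50.3°.

V_total = 268.8∠-50.3° V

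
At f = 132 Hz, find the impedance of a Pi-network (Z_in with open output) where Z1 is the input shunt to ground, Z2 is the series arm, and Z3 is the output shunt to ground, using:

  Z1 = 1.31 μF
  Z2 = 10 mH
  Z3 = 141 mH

Step 1 — Angular frequency: ω = 2π·f = 2π·132 = 829.4 rad/s.
Step 2 — Component impedances:
  Z1: Z = 1/(jωC) = -j/(ω·C) = 0 - j920.4 Ω
  Z2: Z = jωL = j·829.4·0.01 = 0 + j8.294 Ω
  Z3: Z = jωL = j·829.4·0.141 = 0 + j116.9 Ω
Step 3 — With open output, the series arm Z2 and the output shunt Z3 appear in series to ground: Z2 + Z3 = 0 + j125.2 Ω.
Step 4 — Parallel with input shunt Z1: Z_in = Z1 || (Z2 + Z3) = 0 + j145 Ω = 145∠90.0° Ω.

Z = 0 + j145 Ω = 145∠90.0° Ω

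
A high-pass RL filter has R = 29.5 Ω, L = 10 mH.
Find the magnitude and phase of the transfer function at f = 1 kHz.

Step 1 — Angular frequency: ω = 2π·1000 = 6283 rad/s.
Step 2 — Transfer function: H(jω) = jωL/(R + jωL).
Step 3 — Numerator jωL = j·62.83; denominator R + jωL = 29.5 + j62.83.
Step 4 — H = 0.8194 + j0.3847.
Step 5 — Magnitude: |H| = 0.9052 (-0.9 dB); phase: φ = 25.2°.

|H| = 0.9052 (-0.9 dB), φ = 25.2°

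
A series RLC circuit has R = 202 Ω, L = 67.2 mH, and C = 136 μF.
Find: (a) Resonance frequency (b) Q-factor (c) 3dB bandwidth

Step 1 — Resonance condition Im(Z)=0 gives ω₀ = 1/√(LC).
Step 2 — ω₀ = 1/√(0.0672·0.000136) = 330.8 rad/s.
Step 3 — f₀ = ω₀/(2π) = 52.65 Hz.
Step 4 — Series Q: Q = ω₀L/R = 330.8·0.0672/202 = 0.11.
Step 5 — 3dB bandwidth: Δω = ω₀/Q = 3006 rad/s; BW = Δω/(2π) = 478.4 Hz.

(a) f₀ = 52.65 Hz  (b) Q = 0.11  (c) BW = 478.4 Hz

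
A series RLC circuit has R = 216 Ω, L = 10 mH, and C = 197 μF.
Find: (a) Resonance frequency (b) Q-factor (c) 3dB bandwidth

Step 1 — Resonance: ω₀ = 1/√(LC) = 1/√(0.01·0.000197) = 712.5 rad/s.
Step 2 — f₀ = ω₀/(2π) = 113.4 Hz.
Step 3 — Series Q: Q = ω₀L/R = 712.5·0.01/216 = 0.03298.
Step 4 — Bandwidth: Δω = ω₀/Q = 2.16e+04 rad/s; BW = Δω/(2π) = 3438 Hz.

(a) f₀ = 113.4 Hz  (b) Q = 0.03298  (c) BW = 3438 Hz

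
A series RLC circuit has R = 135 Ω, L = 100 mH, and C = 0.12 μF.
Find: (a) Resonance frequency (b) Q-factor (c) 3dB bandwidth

Step 1 — Resonance: ω₀ = 1/√(LC) = 1/√(0.1·1.2e-07) = 9129 rad/s.
Step 2 — f₀ = ω₀/(2π) = 1453 Hz.
Step 3 — Series Q: Q = ω₀L/R = 9129·0.1/135 = 6.762.
Step 4 — Bandwidth: Δω = ω₀/Q = 1350 rad/s; BW = Δω/(2π) = 214.9 Hz.

(a) f₀ = 1453 Hz  (b) Q = 6.762  (c) BW = 214.9 Hz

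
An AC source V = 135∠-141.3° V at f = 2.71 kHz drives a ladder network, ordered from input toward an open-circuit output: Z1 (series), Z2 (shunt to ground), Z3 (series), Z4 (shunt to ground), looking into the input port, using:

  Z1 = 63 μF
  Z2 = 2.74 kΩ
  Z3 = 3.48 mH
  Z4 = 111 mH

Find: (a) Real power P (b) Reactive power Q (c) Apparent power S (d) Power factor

Step 1 — Angular frequency: ω = 2π·f = 2π·2710 = 1.703e+04 rad/s.
Step 2 — Component impedances:
  Z1: Z = 1/(jωC) = -j/(ω·C) = 0 - j0.9322 Ω
  Z2: Z = R = 2740 Ω
  Z3: Z = jωL = j·1.703e+04·0.00348 = 0 + j59.26 Ω
  Z4: Z = jωL = j·1.703e+04·0.111 = 0 + j1890 Ω
Step 3 — Ladder network (open output): work backward from the far end, alternating series and parallel combinations. Z_in = 920.8 + j1293 Ω = 1588∠54.6° Ω.
Step 4 — Source phasor: V = 135∠-141.3° V = -105.4 - j84.41 V.
Step 5 — Current: I = V / Z = -0.0818 + j0.02323 A = 0.08503∠164.1° A.
Step 6 — Complex power: S = V·I* = 6.658 + j9.352 VA.
Step 7 — Real power: P = Re(S) = 6.658 W.
Step 8 — Reactive power: Q = Im(S) = 9.352 VAR.
Step 9 — Apparent power: |S| = 11.48 VA.
Step 10 — Power factor: PF = P/|S| = 0.58 (lagging).

(a) P = 6.658 W  (b) Q = 9.352 VAR  (c) S = 11.48 VA  (d) PF = 0.58 (lagging)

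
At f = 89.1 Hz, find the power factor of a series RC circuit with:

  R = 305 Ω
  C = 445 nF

Step 1 — Angular frequency: ω = 2π·f = 2π·89.1 = 559.8 rad/s.
Step 2 — Component impedances:
  R: Z = R = 305 Ω
  C: Z = 1/(jωC) = -j/(ω·C) = 0 - j4014 Ω
Step 3 — Series combination: Z_total = R + C = 305 - j4014 Ω = 4026∠-85.7° Ω.
Step 4 — Power factor: PF = cos(φ) = Re(Z)/|Z| = 305/4026 = 0.07576.
Step 5 — Type: Im(Z) = -4014 ⇒ leading (phase φ = -85.7°).

PF = 0.07576 (leading, φ = -85.7°)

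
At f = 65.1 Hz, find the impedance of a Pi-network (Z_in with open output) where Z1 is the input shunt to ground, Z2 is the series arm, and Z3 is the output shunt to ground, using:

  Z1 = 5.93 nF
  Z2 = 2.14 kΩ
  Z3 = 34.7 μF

Step 1 — Angular frequency: ω = 2π·f = 2π·65.1 = 409 rad/s.
Step 2 — Component impedances:
  Z1: Z = 1/(jωC) = -j/(ω·C) = 0 - j4.123e+05 Ω
  Z2: Z = R = 2140 Ω
  Z3: Z = 1/(jωC) = -j/(ω·C) = 0 - j70.45 Ω
Step 3 — With open output, the series arm Z2 and the output shunt Z3 appear in series to ground: Z2 + Z3 = 2140 - j70.45 Ω.
Step 4 — Parallel with input shunt Z1: Z_in = Z1 || (Z2 + Z3) = 2139 - j81.54 Ω = 2141∠-2.2° Ω.

Z = 2139 - j81.54 Ω = 2141∠-2.2° Ω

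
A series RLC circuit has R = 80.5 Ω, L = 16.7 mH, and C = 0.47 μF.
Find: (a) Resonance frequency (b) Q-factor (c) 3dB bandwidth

Step 1 — Resonance condition Im(Z)=0 gives ω₀ = 1/√(LC).
Step 2 — ω₀ = 1/√(0.0167·4.7e-07) = 1.129e+04 rad/s.
Step 3 — f₀ = ω₀/(2π) = 1796 Hz.
Step 4 — Series Q: Q = ω₀L/R = 1.129e+04·0.0167/80.5 = 2.342.
Step 5 — 3dB bandwidth: Δω = ω₀/Q = 4820 rad/s; BW = Δω/(2π) = 767.2 Hz.

(a) f₀ = 1796 Hz  (b) Q = 2.342  (c) BW = 767.2 Hz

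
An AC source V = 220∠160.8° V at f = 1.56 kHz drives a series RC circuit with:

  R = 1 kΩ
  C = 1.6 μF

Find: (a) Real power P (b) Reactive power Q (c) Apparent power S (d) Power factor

Step 1 — Angular frequency: ω = 2π·f = 2π·1560 = 9802 rad/s.
Step 2 — Component impedances:
  R: Z = R = 1000 Ω
  C: Z = 1/(jωC) = -j/(ω·C) = 0 - j63.76 Ω
Step 3 — Series combination: Z_total = R + C = 1000 - j63.76 Ω = 1002∠-3.6° Ω.
Step 4 — Source phasor: V = 220∠160.8° V = -207.8 + j72.35 V.
Step 5 — Current: I = V / Z = -0.2115 + j0.05886 A = 0.2196∠164.4° A.
Step 6 — Complex power: S = V·I* = 48.2 - j3.074 VA.
Step 7 — Real power: P = Re(S) = 48.2 W.
Step 8 — Reactive power: Q = Im(S) = -3.074 VAR.
Step 9 — Apparent power: |S| = 48.3 VA.
Step 10 — Power factor: PF = P/|S| = 0.998 (leading).

(a) P = 48.2 W  (b) Q = -3.074 VAR  (c) S = 48.3 VA  (d) PF = 0.998 (leading)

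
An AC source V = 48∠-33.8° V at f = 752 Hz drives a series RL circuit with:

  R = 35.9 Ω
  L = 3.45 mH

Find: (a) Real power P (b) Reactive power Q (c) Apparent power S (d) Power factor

Step 1 — Angular frequency: ω = 2π·f = 2π·752 = 4725 rad/s.
Step 2 — Component impedances:
  R: Z = R = 35.9 Ω
  L: Z = jωL = j·4725·0.00345 = 0 + j16.3 Ω
Step 3 — Series combination: Z_total = R + L = 35.9 + j16.3 Ω = 39.43∠24.4° Ω.
Step 4 — Source phasor: V = 48∠-33.8° V = 39.89 - j26.7 V.
Step 5 — Current: I = V / Z = 0.6411 - j1.035 A = 1.217∠-58.2° A.
Step 6 — Complex power: S = V·I* = 53.21 + j24.16 VA.
Step 7 — Real power: P = Re(S) = 53.21 W.
Step 8 — Reactive power: Q = Im(S) = 24.16 VAR.
Step 9 — Apparent power: |S| = 58.44 VA.
Step 10 — Power factor: PF = P/|S| = 0.9105 (lagging).

(a) P = 53.21 W  (b) Q = 24.16 VAR  (c) S = 58.44 VA  (d) PF = 0.9105 (lagging)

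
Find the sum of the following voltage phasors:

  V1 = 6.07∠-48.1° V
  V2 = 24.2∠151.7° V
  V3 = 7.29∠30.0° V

Step 1 — Convert each phasor to rectangular form:
  V1 = 6.07·(cos(-48.1°) + j·sin(-48.1°)) = 4.054 - j4.518 V
  V2 = 24.2·(cos(151.7°) + j·sin(151.7°)) = -21.31 + j11.47 V
  V3 = 7.29·(cos(30.0°) + j·sin(30.0°)) = 6.313 + j3.645 V
Step 2 — Sum components: V_total = -10.94 + j10.6 V.
Step 3 — Convert to polar: |V_total| = 15.23 V, ∠V_total = 135.9°.

V_total = 15.23∠135.9° V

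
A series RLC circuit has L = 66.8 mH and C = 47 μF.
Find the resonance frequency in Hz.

Step 1 — Resonance condition Im(Z)=0 gives ω₀ = 1/√(LC).
Step 2 — ω₀ = 1/√(0.0668·4.7e-05) = 564.4 rad/s.
Step 3 — f₀ = ω₀/(2π) = 89.82 Hz.

f₀ = 89.82 Hz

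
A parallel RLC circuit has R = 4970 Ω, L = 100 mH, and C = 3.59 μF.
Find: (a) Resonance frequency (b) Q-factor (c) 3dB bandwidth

Step 1 — Resonance: ω₀ = 1/√(LC) = 1/√(0.1·3.59e-06) = 1669 rad/s.
Step 2 — f₀ = ω₀/(2π) = 265.6 Hz.
Step 3 — Parallel Q: Q = R/(ω₀L) = 4970/(1669·0.1) = 29.78.
Step 4 — Bandwidth: Δω = ω₀/Q = 56.05 rad/s; BW = Δω/(2π) = 8.92 Hz.

(a) f₀ = 265.6 Hz  (b) Q = 29.78  (c) BW = 8.92 Hz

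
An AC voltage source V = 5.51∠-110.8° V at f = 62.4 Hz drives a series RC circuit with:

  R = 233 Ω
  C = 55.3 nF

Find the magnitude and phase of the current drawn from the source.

Step 1 — Angular frequency: ω = 2π·f = 2π·62.4 = 392.1 rad/s.
Step 2 — Component impedances:
  R: Z = R = 233 Ω
  C: Z = 1/(jωC) = -j/(ω·C) = 0 - j4.612e+04 Ω
Step 3 — Series combination: Z_total = R + C = 233 - j4.612e+04 Ω = 4.612e+04∠-89.7° Ω.
Step 4 — Source phasor: V = 5.51∠-110.8° V = -1.957 - j5.151 V.
Step 5 — Ohm's law: I = V / Z_total = (-1.957 - j5.151) / (233 - j4.612e+04) = 0.0001115 - j4.299e-05 A.
Step 6 — Convert to polar: |I| = 0.0001195 A, ∠I = -21.1°.

I = 0.0001195∠-21.1° A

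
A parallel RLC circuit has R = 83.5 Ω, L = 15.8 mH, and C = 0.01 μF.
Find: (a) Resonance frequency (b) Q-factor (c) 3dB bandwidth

Step 1 — Resonance: ω₀ = 1/√(LC) = 1/√(0.0158·1e-08) = 7.956e+04 rad/s.
Step 2 — f₀ = ω₀/(2π) = 1.266e+04 Hz.
Step 3 — Parallel Q: Q = R/(ω₀L) = 83.5/(7.956e+04·0.0158) = 0.06643.
Step 4 — Bandwidth: Δω = ω₀/Q = 1.198e+06 rad/s; BW = Δω/(2π) = 1.906e+05 Hz.

(a) f₀ = 1.266e+04 Hz  (b) Q = 0.06643  (c) BW = 1.906e+05 Hz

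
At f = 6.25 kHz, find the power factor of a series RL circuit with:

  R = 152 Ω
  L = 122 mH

Step 1 — Angular frequency: ω = 2π·f = 2π·6250 = 3.927e+04 rad/s.
Step 2 — Component impedances:
  R: Z = R = 152 Ω
  L: Z = jωL = j·3.927e+04·0.122 = 0 + j4791 Ω
Step 3 — Series combination: Z_total = R + L = 152 + j4791 Ω = 4793∠88.2° Ω.
Step 4 — Power factor: PF = cos(φ) = Re(Z)/|Z| = 152/4793 = 0.03171.
Step 5 — Type: Im(Z) = 4791 ⇒ lagging (phase φ = 88.2°).

PF = 0.03171 (lagging, φ = 88.2°)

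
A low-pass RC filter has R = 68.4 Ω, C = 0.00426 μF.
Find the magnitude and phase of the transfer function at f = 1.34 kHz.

Step 1 — Angular frequency: ω = 2π·1340 = 8419 rad/s.
Step 2 — Transfer function: H(jω) = 1/(1 + jωRC).
Step 3 — Denominator: 1 + jωRC = 1 + j·8419·68.4·4.26e-09 = 1 + j0.002453.
Step 4 — H = 1 - j0.002453.
Step 5 — Magnitude: |H| = 1 (-0.0 dB); phase: φ = -0.1°.

|H| = 1 (-0.0 dB), φ = -0.1°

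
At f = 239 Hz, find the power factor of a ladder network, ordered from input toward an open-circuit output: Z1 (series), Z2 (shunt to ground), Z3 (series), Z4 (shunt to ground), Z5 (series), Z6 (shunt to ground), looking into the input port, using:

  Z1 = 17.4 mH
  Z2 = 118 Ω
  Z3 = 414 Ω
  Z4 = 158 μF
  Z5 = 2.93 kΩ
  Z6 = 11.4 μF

Step 1 — Angular frequency: ω = 2π·f = 2π·239 = 1502 rad/s.
Step 2 — Component impedances:
  Z1: Z = jωL = j·1502·0.0174 = 0 + j26.13 Ω
  Z2: Z = R = 118 Ω
  Z3: Z = R = 414 Ω
  Z4: Z = 1/(jωC) = -j/(ω·C) = 0 - j4.215 Ω
  Z5: Z = R = 2930 Ω
  Z6: Z = 1/(jωC) = -j/(ω·C) = 0 - j58.41 Ω
Step 3 — Ladder network (open output): work backward from the far end, alternating series and parallel combinations. Z_in = 91.83 + j25.92 Ω = 95.42∠15.8° Ω.
Step 4 — Power factor: PF = cos(φ) = Re(Z)/|Z| = 91.83/95.42 = 0.9624.
Step 5 — Type: Im(Z) = 25.92 ⇒ lagging (phase φ = 15.8°).

PF = 0.9624 (lagging, φ = 15.8°)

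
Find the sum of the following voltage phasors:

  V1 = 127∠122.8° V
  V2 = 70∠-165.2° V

Step 1 — Convert each phasor to rectangular form:
  V1 = 127·(cos(122.8°) + j·sin(122.8°)) = -68.8 + j106.8 V
  V2 = 70·(cos(-165.2°) + j·sin(-165.2°)) = -67.68 - j17.88 V
Step 2 — Sum components: V_total = -136.5 + j88.87 V.
Step 3 — Convert to polar: |V_total| = 162.9 V, ∠V_total = 146.9°.

V_total = 162.9∠146.9° V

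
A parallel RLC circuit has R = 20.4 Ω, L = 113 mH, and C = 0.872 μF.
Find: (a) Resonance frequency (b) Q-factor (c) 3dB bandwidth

Step 1 — Resonance: ω₀ = 1/√(LC) = 1/√(0.113·8.72e-07) = 3186 rad/s.
Step 2 — f₀ = ω₀/(2π) = 507 Hz.
Step 3 — Parallel Q: Q = R/(ω₀L) = 20.4/(3186·0.113) = 0.05667.
Step 4 — Bandwidth: Δω = ω₀/Q = 5.622e+04 rad/s; BW = Δω/(2π) = 8947 Hz.

(a) f₀ = 507 Hz  (b) Q = 0.05667  (c) BW = 8947 Hz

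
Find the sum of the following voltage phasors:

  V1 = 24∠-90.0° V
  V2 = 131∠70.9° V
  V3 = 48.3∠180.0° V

Step 1 — Convert each phasor to rectangular form:
  V1 = 24·(cos(-90.0°) + j·sin(-90.0°)) = 0 - j24 V
  V2 = 131·(cos(70.9°) + j·sin(70.9°)) = 42.87 + j123.8 V
  V3 = 48.3·(cos(180.0°) + j·sin(180.0°)) = -48.3 V
Step 2 — Sum components: V_total = -5.434 + j99.79 V.
Step 3 — Convert to polar: |V_total| = 99.94 V, ∠V_total = 93.1°.

V_total = 99.94∠93.1° V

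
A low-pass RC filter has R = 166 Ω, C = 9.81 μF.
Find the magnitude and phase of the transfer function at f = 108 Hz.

Step 1 — Angular frequency: ω = 2π·108 = 678.6 rad/s.
Step 2 — Transfer function: H(jω) = 1/(1 + jωRC).
Step 3 — Denominator: 1 + jωRC = 1 + j·678.6·166·9.81e-06 = 1 + j1.105.
Step 4 — H = 0.4502 - j0.4975.
Step 5 — Magnitude: |H| = 0.671 (-3.5 dB); phase: φ = -47.9°.

|H| = 0.671 (-3.5 dB), φ = -47.9°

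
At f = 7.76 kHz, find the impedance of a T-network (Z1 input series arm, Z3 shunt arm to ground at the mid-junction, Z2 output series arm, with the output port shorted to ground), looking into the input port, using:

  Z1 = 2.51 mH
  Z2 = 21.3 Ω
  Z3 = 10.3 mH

Step 1 — Angular frequency: ω = 2π·f = 2π·7760 = 4.876e+04 rad/s.
Step 2 — Component impedances:
  Z1: Z = jωL = j·4.876e+04·0.00251 = 0 + j122.4 Ω
  Z2: Z = R = 21.3 Ω
  Z3: Z = jωL = j·4.876e+04·0.0103 = 0 + j502.2 Ω
Step 3 — With the output port shorted to ground, the output series arm Z2 runs from the junction to ground; the shunt arm Z3 also runs from the junction to ground. They appear in parallel: Z3 || Z2 = 21.26 + j0.9018 Ω.
Step 4 — Series with input arm Z1: Z_in = Z1 + (Z3 || Z2) = 21.26 + j123.3 Ω = 125.1∠80.2° Ω.

Z = 21.26 + j123.3 Ω = 125.1∠80.2° Ω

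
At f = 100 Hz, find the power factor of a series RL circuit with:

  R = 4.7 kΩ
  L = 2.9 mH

Step 1 — Angular frequency: ω = 2π·f = 2π·100 = 628.3 rad/s.
Step 2 — Component impedances:
  R: Z = R = 4700 Ω
  L: Z = jωL = j·628.3·0.0029 = 0 + j1.822 Ω
Step 3 — Series combination: Z_total = R + L = 4700 + j1.822 Ω = 4700∠0.0° Ω.
Step 4 — Power factor: PF = cos(φ) = Re(Z)/|Z| = 4700/4700 = 1.
Step 5 — Type: Im(Z) = 1.822 ⇒ lagging (phase φ = 0.0°).

PF = 1 (lagging, φ = 0.0°)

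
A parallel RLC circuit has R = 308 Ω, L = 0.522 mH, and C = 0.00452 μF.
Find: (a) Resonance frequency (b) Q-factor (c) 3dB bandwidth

Step 1 — Resonance: ω₀ = 1/√(LC) = 1/√(0.000522·4.52e-09) = 6.51e+05 rad/s.
Step 2 — f₀ = ω₀/(2π) = 1.036e+05 Hz.
Step 3 — Parallel Q: Q = R/(ω₀L) = 308/(6.51e+05·0.000522) = 0.9063.
Step 4 — Bandwidth: Δω = ω₀/Q = 7.183e+05 rad/s; BW = Δω/(2π) = 1.143e+05 Hz.

(a) f₀ = 1.036e+05 Hz  (b) Q = 0.9063  (c) BW = 1.143e+05 Hz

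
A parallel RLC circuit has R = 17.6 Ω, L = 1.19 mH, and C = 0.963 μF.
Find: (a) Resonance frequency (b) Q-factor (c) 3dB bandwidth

Step 1 — Resonance: ω₀ = 1/√(LC) = 1/√(0.00119·9.63e-07) = 2.954e+04 rad/s.
Step 2 — f₀ = ω₀/(2π) = 4701 Hz.
Step 3 — Parallel Q: Q = R/(ω₀L) = 17.6/(2.954e+04·0.00119) = 0.5007.
Step 4 — Bandwidth: Δω = ω₀/Q = 5.9e+04 rad/s; BW = Δω/(2π) = 9390 Hz.

(a) f₀ = 4701 Hz  (b) Q = 0.5007  (c) BW = 9390 Hz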